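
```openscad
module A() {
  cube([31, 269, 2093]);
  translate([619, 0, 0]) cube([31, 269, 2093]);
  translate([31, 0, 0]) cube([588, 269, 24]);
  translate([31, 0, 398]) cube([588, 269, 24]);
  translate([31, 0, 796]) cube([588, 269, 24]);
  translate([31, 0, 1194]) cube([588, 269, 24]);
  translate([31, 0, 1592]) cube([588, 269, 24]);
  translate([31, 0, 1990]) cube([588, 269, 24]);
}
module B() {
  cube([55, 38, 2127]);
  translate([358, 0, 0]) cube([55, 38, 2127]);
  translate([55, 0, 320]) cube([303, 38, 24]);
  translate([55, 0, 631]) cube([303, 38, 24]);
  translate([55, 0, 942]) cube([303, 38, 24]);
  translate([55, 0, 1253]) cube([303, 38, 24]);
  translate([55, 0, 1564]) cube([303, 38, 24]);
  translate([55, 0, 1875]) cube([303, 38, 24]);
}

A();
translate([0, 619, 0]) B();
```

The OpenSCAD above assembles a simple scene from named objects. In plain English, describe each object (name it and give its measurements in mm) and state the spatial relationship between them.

A is a bookshelf 650 mm wide overall, 269 mm deep and 2093 mm tall. The two sides are 31 mm thick vertical panels. 6 horizontal shelves of 24 mm thickness span between the inner faces of the sides; the lowest shelf sits on the floor and shelves are stacked with a clear vertical gap of 374 mm between each pair.

B is a straight ladder. Two 55×38 mm vertical rails, 2127 mm tall, stand 413 mm apart (outside-to-outside) with their front faces coplanar on the −y side. 6 rungs, each 38 mm deep and 24 mm tall, span between the inner faces of the rails, front faces flush with the rails. The lowest rung's underside is at z = 320 mm and rungs are spaced 311 mm apart (underside to underside).

The ladder is on the floor beside the bookshelf on its +y side.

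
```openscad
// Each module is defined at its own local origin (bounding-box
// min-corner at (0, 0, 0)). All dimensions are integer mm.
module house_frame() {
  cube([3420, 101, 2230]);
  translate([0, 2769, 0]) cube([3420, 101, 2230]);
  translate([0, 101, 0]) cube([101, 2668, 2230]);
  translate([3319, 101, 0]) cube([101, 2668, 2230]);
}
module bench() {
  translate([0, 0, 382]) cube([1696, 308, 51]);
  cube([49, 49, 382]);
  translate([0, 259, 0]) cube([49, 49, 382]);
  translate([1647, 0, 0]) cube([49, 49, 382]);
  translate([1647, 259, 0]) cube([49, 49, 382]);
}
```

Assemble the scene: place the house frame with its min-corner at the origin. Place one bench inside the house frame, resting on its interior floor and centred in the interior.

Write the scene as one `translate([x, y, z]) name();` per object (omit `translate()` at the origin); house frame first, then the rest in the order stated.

house_frame();
translate([862, 1281, 0]) bench();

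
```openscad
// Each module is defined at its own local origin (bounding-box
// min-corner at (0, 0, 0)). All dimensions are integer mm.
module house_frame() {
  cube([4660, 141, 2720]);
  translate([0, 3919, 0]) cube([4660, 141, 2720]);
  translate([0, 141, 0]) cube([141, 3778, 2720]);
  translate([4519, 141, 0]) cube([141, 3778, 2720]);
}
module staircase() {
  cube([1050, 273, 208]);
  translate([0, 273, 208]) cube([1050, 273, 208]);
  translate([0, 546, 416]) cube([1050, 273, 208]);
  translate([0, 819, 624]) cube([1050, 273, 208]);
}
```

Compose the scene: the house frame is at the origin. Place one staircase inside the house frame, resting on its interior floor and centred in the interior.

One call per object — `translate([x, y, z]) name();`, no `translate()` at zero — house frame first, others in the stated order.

house_frame();
translate([1805, 1484, 0]) staircase();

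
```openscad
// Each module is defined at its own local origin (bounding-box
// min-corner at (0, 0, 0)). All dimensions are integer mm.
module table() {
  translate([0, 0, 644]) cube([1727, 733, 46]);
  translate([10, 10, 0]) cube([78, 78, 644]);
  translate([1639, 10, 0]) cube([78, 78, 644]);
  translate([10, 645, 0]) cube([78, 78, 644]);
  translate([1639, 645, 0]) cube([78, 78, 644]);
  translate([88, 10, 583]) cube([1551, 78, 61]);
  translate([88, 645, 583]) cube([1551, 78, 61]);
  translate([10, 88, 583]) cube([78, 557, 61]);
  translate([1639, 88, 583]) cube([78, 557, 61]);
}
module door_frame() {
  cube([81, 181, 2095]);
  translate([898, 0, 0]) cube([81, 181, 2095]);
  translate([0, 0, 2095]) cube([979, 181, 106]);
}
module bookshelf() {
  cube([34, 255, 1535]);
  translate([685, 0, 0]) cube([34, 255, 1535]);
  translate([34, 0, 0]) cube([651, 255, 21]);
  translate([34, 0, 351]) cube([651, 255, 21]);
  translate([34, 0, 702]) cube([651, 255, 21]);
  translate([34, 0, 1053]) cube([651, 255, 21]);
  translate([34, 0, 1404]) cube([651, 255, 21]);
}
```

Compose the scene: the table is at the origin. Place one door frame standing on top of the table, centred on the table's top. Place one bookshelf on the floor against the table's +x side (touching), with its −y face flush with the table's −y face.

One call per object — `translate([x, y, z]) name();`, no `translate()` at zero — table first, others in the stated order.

table();
translate([374, 276, 690]) door_frame();
translate([1727, 0, 0]) bookshelf();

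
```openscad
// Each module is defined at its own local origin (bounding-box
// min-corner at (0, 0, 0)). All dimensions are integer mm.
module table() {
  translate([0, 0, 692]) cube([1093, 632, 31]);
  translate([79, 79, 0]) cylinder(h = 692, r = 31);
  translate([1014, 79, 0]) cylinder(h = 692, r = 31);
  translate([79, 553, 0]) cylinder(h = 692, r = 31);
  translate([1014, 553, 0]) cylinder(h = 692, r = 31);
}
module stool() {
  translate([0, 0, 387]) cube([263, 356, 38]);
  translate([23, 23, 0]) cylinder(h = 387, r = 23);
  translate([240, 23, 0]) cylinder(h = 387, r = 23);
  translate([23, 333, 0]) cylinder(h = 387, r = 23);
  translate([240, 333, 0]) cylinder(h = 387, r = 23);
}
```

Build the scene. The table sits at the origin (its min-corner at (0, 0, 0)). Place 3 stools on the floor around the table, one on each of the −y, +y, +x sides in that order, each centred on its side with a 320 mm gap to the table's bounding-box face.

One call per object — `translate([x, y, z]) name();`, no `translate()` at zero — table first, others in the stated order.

table();
translate([415, -676, 0]) stool();
translate([415, 952, 0]) stool();
translate([1413, 138, 0]) stool();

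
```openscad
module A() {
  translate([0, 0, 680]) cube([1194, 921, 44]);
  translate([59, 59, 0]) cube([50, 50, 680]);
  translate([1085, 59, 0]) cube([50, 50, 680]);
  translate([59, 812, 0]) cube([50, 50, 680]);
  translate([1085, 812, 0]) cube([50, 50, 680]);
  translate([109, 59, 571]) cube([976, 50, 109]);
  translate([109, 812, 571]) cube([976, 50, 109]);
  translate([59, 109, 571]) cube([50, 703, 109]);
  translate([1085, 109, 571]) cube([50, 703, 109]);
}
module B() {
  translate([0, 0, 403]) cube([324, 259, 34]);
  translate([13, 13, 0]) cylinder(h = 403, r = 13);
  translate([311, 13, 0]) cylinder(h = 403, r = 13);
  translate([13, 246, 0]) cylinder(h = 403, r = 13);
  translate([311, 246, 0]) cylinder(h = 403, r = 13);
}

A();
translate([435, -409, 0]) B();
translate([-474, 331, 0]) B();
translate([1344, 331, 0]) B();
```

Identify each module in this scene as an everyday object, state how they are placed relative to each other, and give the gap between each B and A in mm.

A is a table. B is a stool. Three stools sit around the table at the −y, −x, +x sides. The gap between each stool and the table is 150 mm.

Each stool's nearest face is 150 mm from the table's bounding box.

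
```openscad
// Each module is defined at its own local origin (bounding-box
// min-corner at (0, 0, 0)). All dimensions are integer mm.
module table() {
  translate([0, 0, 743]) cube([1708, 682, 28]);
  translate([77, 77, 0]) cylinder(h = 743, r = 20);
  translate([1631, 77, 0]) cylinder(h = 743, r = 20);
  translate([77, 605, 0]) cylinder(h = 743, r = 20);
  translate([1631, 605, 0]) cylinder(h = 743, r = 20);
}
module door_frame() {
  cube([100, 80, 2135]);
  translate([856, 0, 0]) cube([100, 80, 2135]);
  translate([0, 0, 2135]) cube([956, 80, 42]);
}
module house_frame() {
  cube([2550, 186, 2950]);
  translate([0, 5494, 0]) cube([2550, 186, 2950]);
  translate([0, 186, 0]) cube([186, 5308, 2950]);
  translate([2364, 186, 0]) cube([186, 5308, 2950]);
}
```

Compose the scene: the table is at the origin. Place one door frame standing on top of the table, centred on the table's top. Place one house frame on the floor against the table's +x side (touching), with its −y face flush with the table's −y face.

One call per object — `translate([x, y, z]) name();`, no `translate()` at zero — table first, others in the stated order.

table();
translate([376, 301, 771]) door_frame();
translate([1708, 0, 0]) house_frame();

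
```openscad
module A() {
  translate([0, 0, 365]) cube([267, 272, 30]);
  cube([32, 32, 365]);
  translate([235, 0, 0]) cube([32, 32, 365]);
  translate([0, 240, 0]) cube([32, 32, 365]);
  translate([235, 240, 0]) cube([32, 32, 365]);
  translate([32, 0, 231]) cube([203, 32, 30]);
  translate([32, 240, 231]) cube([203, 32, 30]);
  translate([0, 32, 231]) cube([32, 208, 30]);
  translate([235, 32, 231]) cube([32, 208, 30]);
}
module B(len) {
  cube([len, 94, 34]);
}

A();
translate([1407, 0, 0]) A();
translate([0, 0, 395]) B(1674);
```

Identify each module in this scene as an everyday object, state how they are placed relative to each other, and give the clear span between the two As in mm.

A is a stool. B is a beam. A beam spans the tops of two stools. The clear span between the two stools is 1140 mm.

Second stool starts at x = 1407; first ends at x = 267; clear span = 1407 − 267 = 1140 mm.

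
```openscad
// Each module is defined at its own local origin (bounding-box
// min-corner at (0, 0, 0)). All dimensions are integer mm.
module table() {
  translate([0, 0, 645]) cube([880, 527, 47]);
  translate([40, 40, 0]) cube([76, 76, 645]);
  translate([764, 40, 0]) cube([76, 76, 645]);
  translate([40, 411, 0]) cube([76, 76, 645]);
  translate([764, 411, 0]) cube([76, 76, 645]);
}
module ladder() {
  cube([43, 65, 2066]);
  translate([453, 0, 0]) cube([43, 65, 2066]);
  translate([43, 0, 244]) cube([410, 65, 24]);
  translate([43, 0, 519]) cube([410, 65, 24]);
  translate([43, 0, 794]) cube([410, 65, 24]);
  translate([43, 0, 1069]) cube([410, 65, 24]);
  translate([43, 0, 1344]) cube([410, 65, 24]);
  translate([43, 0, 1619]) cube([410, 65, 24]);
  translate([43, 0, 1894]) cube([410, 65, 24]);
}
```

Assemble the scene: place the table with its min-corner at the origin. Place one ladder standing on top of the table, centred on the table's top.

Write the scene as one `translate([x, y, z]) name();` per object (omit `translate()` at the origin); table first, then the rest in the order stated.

table();
translate([192, 231, 692]) ladder();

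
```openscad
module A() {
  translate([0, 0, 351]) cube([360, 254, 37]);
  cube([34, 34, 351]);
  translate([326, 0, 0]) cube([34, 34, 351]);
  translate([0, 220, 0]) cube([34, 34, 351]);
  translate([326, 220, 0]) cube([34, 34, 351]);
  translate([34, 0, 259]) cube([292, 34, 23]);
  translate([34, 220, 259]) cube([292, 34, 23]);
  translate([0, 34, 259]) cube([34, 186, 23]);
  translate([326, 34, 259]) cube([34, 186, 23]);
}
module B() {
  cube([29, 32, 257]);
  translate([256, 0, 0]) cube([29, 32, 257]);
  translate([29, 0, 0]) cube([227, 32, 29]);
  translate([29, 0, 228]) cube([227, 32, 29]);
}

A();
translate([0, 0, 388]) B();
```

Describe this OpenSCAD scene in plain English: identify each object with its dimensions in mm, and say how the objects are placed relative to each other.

A is a four-legged stool. The seat is a 360×254×37 mm slab whose top surface is at z = 388 mm; four square legs, each 34×34 mm in cross-section, run from the floor (z = 0) to the underside of the seat, each flush with a corner of the seat. Four stretchers, 34 mm wide and 23 mm tall, connect adjacent legs with their undersides at z = 259 mm, each running between the inner faces of the legs it joins and aligned with the legs' outer faces on the other axis.

B is a rectangular picture frame lying in the x–z plane (depth along y). The opening is 227 mm wide (x) by 199 mm tall (z), surrounded by a border 29 mm wide on all four sides. The frame is 32 mm deep and is made of two full-height vertical stiles with two horizontal rails fitted between them.

The picture frame is on top of the stool.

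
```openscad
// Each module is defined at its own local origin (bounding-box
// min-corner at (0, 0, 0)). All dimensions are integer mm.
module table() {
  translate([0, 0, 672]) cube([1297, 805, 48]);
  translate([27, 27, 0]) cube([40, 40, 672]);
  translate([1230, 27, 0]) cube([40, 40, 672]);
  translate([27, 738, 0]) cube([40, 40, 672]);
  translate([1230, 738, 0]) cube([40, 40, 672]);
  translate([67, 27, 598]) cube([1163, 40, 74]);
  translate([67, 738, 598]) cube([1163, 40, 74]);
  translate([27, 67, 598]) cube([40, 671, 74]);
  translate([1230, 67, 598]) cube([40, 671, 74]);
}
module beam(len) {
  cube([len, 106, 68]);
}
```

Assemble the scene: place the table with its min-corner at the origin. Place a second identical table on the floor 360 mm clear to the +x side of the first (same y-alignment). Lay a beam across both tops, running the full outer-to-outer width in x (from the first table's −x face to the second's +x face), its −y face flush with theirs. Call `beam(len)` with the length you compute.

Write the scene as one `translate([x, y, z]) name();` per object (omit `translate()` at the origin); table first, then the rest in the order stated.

table();
translate([1657, 0, 0]) table();
translate([0, 0, 720]) beam(2954);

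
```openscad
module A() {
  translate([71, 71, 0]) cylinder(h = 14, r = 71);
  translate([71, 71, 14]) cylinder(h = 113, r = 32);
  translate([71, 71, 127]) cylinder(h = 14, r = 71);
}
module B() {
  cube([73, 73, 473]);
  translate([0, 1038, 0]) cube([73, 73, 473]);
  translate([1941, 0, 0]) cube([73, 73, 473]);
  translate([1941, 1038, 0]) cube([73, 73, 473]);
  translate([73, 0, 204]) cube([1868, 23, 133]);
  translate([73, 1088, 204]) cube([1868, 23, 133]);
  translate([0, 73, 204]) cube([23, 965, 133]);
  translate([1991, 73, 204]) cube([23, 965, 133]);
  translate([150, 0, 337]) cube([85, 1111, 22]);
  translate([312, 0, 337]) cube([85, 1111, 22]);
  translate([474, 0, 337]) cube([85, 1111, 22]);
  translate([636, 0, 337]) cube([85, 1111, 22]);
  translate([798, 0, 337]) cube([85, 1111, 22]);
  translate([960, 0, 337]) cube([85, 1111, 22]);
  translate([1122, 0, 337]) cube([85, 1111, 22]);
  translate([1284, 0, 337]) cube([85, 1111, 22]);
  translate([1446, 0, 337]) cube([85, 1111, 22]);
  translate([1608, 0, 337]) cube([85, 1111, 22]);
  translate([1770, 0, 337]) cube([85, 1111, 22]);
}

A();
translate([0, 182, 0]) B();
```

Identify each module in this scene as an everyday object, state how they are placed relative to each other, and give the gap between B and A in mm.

The bed frame's nearest face is 40 mm from the spool's +y face.

A is a spool. B is a bed frame. The bed frame is on the floor beside the spool on its +y side. The gap between the bed frame and the spool is 40 mm.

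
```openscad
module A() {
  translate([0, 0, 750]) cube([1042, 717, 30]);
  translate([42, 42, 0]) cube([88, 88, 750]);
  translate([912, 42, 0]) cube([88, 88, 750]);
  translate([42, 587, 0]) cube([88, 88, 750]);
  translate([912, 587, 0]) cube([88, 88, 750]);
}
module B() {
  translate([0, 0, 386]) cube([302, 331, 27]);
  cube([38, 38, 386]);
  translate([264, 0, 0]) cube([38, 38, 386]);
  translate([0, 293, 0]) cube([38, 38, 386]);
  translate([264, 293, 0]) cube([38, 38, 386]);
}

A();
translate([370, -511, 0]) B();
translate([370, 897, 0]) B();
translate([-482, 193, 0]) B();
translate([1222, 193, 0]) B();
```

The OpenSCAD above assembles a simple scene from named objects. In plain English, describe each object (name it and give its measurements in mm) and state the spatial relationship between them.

A is a table with a 1042×717 mm rectangular top, 30 mm thick, top surface at z = 780 mm, supported by four 88×88 mm square legs, each inset 42 mm from the nearest pair of top edges, running from the floor.

B is a four-legged stool. The seat is 302×331 mm, 27 mm thick, top at z = 413 mm. It stands on four square legs, each 38×38 mm in cross-section, from z = 0 to the seat underside, each flush with a corner of the seat.

Four stools sit around the table at the −y, +y, −x, +x sides.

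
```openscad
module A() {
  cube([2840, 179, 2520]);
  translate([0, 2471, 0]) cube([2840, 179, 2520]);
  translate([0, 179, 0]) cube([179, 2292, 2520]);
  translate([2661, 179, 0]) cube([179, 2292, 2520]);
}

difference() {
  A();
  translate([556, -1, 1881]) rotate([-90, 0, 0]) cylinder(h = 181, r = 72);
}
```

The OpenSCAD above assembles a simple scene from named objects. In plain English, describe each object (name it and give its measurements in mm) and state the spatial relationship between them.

A is the wall frame of a small rectangular building: four walls, each 2520 mm tall and 179 mm thick, enclosing a footprint 2840 mm (x) by 2650 mm (y) outside-to-outside, with no floor or roof. The front and back walls (the −y and +y sides) span the full width; the two side walls fit between them.

The house frame has a circular hole of radius 72 mm through its front wall, centred at (x = 556, z = 1881).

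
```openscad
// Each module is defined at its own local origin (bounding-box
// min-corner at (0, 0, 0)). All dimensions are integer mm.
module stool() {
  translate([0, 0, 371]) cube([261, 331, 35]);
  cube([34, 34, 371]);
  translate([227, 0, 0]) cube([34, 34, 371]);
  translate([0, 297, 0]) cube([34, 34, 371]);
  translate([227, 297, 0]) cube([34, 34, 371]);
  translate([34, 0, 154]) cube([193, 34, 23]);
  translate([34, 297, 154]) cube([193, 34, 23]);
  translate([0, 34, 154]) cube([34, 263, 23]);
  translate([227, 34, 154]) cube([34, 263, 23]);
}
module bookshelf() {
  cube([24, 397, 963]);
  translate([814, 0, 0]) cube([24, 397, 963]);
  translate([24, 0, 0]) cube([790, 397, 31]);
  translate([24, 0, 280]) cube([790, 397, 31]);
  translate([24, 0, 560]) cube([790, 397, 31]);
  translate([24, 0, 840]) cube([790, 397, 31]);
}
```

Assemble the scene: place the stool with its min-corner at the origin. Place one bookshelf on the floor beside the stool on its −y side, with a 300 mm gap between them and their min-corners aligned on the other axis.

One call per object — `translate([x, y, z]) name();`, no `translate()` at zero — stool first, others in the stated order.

stool();
translate([0, -697, 0]) bookshelf();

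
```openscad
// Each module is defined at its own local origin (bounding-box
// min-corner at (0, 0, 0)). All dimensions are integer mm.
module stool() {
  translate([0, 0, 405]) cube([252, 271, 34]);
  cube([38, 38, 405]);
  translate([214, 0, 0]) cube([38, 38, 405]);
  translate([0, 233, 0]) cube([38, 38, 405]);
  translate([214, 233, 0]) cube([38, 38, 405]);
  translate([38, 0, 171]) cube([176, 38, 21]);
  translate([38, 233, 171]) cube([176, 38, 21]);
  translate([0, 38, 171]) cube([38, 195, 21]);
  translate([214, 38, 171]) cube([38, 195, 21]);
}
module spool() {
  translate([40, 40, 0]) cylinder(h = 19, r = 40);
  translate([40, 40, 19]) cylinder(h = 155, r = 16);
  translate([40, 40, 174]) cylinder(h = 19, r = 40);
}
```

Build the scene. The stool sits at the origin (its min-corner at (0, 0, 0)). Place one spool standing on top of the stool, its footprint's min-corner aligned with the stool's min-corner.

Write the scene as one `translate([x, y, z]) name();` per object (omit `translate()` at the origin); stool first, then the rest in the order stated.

stool();
translate([0, 0, 439]) spool();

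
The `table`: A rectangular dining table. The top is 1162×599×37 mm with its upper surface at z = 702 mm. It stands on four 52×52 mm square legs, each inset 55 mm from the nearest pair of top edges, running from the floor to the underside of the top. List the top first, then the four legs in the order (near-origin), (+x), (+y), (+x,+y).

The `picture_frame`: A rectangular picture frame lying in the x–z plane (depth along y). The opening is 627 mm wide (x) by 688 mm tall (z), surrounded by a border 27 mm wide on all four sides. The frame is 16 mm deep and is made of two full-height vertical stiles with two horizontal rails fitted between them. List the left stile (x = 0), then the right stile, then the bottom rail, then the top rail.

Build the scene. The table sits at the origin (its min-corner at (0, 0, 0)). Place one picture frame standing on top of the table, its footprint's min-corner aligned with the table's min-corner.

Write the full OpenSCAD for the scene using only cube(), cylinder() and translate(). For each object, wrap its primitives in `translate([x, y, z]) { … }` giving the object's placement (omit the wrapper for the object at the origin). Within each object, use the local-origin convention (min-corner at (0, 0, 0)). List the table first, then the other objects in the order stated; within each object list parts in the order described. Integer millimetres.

translate([0, 0, 665]) cube([1162, 599, 37]);
translate([55, 55, 0]) cube([52, 52, 665]);
translate([1055, 55, 0]) cube([52, 52, 665]);
translate([55, 492, 0]) cube([52, 52, 665]);
translate([1055, 492, 0]) cube([52, 52, 665]);
translate([0, 0, 702]) {
  cube([27, 16, 742]);
  translate([654, 0, 0]) cube([27, 16, 742]);
  translate([27, 0, 0]) cube([627, 16, 27]);
  translate([27, 0, 715]) cube([627, 16, 27]);
}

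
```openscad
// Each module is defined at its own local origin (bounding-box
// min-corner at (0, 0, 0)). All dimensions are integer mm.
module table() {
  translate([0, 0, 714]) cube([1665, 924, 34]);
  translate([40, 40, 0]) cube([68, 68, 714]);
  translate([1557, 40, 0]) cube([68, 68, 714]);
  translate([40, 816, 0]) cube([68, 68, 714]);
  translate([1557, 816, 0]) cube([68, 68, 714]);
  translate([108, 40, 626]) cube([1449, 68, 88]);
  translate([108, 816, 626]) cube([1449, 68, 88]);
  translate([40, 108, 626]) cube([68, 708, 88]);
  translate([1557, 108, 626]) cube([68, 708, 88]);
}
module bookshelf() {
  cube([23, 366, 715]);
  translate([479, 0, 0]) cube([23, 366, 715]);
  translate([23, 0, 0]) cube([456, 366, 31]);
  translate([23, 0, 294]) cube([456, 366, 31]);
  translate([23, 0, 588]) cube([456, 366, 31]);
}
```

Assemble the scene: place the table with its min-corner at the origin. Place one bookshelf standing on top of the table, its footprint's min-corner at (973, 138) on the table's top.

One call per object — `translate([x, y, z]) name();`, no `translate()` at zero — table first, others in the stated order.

table();
translate([973, 138, 748]) bookshelf();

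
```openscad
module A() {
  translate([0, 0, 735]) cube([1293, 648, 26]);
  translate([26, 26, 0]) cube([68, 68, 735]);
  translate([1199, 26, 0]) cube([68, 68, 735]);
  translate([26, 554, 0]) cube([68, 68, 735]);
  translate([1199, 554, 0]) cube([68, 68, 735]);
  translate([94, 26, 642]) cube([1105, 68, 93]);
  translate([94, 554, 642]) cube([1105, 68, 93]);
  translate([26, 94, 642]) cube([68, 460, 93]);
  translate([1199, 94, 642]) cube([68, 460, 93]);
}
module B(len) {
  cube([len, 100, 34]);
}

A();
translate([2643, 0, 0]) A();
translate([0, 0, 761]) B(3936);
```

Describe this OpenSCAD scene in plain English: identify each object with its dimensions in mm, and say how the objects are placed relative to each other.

A is a rectangular dining table. The top is 1293×648×26 mm with its upper surface at z = 761 mm. It stands on four 68×68 mm square legs, each inset 26 mm from the nearest pair of top edges, running from the floor to the underside of the top. Four apron rails, 68 mm thick and 93 mm tall, run between adjacent legs with their top edges flush with the underside of the top and their outer faces flush with the legs' outer faces.

B is a rectangular beam 3936 mm long (x), 100 mm deep (y), 34 mm thick (z).

The beam spans the tops of two tables placed 1350 mm apart, resting at z = 761 mm.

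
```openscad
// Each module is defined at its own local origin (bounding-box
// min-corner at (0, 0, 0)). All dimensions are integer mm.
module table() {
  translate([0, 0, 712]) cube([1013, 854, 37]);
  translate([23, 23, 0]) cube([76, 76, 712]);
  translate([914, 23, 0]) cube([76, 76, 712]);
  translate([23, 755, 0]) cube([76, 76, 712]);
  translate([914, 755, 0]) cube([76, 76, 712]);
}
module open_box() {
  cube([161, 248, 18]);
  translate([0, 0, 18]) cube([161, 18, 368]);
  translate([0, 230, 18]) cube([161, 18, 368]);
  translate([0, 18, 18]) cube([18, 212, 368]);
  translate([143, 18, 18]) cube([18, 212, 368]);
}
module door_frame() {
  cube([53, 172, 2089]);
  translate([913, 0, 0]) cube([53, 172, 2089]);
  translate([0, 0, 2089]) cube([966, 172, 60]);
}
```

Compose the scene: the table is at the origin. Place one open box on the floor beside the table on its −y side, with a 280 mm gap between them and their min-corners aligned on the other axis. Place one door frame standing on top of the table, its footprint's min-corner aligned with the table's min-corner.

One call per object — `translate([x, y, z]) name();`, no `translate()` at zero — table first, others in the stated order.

table();
translate([0, -528, 0]) open_box();
translate([0, 0, 749]) door_frame();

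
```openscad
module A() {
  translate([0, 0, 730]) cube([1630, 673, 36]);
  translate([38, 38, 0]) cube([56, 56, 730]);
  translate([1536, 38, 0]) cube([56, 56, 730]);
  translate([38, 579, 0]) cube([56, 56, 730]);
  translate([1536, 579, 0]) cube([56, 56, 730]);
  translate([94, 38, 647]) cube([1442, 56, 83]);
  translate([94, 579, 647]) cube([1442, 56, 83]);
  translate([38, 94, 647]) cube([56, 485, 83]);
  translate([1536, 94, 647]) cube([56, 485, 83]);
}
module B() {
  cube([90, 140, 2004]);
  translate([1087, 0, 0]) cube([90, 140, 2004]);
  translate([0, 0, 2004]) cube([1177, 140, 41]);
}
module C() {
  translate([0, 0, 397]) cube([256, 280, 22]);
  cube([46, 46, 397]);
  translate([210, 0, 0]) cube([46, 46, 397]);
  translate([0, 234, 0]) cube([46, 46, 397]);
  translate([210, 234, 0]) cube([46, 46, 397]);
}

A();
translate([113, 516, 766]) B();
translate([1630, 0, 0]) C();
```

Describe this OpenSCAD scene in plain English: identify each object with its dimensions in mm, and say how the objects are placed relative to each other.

A is a table with a 1630×673 mm rectangular top, 36 mm thick, top surface at z = 766 mm, supported by four 56×56 mm square legs, each inset 38 mm from the nearest pair of top edges, running from the floor. Four apron rails, 56 mm thick and 83 mm tall, run between adjacent legs with their top edges flush with the underside of the top and their outer faces flush with the legs' outer faces.

B is a door frame. The clear opening is 997 mm wide and 2004 mm high. Two 90 mm wide jambs, 140 mm deep, stand either side of the opening from the floor to the top of the opening. A 41 mm thick head sits across the top of both jambs, spanning the full outside width of the frame.

C is a four-legged stool. The seat is 256×280 mm, 22 mm thick, top at z = 419 mm. It stands on four square legs, each 46×46 mm in cross-section, from z = 0 to the seat underside, each flush with a corner of the seat.

The door frame is on top of the table. The stool is against the table's +x side, with their −y faces flush.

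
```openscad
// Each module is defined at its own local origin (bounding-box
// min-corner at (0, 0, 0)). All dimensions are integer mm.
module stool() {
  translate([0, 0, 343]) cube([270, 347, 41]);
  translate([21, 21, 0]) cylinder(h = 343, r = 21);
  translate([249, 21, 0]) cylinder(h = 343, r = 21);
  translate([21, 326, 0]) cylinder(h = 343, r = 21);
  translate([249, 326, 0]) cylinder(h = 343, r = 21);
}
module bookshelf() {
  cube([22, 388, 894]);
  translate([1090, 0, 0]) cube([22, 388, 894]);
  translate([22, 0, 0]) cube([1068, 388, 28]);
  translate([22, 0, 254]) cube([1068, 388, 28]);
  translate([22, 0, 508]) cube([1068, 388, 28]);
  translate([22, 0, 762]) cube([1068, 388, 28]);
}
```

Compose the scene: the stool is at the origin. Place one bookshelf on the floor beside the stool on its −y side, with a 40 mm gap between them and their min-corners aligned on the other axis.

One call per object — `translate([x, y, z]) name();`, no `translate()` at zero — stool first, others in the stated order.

stool();
translate([0, -428, 0]) bookshelf();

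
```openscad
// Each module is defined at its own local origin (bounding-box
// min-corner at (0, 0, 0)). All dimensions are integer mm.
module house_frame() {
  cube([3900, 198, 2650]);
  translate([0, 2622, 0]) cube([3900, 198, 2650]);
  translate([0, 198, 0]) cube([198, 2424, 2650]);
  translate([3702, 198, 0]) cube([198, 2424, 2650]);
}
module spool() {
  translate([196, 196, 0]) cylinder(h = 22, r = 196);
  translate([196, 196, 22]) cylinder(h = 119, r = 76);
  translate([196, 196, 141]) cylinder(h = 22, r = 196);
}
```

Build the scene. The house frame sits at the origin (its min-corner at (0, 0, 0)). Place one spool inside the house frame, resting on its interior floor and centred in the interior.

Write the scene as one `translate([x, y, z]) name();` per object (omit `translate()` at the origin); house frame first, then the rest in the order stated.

house_frame();
translate([1754, 1214, 0]) spool();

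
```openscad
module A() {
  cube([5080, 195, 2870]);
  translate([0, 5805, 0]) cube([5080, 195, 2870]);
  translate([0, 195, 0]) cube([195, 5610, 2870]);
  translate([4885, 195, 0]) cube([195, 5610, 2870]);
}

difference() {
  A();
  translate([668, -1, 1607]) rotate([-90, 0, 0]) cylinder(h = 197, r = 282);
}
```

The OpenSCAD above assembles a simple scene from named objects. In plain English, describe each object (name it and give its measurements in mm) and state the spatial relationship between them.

A is the wall frame of a small rectangular building: four walls, each 2870 mm tall and 195 mm thick, enclosing a footprint 5080 mm (x) by 6000 mm (y) outside-to-outside, with no floor or roof. The front and back walls (the −y and +y sides) span the full width; the two side walls fit between them.

The house frame has a circular hole of radius 282 mm through its front wall, centred at (x = 668, z = 1607).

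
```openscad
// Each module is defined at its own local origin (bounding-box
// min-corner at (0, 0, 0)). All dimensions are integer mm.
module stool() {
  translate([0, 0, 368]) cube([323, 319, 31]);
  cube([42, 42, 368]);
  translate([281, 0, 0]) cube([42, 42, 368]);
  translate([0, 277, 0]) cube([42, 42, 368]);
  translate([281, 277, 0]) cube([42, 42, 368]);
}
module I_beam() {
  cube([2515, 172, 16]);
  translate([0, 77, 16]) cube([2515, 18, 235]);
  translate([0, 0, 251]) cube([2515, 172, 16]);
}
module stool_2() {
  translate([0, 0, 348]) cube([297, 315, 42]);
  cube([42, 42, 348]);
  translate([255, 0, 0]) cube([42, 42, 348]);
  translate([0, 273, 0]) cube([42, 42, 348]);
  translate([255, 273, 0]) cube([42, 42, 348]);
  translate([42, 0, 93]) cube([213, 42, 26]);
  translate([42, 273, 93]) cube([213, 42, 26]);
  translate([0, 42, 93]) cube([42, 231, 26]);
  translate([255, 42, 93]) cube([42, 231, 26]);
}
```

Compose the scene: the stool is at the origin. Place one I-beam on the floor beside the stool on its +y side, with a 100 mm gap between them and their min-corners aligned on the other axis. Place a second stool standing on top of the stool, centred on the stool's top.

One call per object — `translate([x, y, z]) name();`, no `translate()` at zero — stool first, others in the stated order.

stool();
translate([0, 419, 0]) I_beam();
translate([13, 2, 399]) stool_2();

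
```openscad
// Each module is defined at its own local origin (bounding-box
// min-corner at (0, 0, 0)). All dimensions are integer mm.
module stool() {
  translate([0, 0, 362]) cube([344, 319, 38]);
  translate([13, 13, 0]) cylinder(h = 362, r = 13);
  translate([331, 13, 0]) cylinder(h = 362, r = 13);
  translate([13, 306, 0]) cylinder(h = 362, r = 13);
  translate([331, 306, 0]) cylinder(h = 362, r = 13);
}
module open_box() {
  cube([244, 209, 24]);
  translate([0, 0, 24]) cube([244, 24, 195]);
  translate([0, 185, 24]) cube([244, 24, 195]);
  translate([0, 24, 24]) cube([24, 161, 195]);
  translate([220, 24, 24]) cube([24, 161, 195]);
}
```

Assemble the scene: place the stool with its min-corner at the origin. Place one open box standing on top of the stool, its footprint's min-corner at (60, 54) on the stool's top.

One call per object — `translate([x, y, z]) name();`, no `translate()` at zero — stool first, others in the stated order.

stool();
translate([60, 54, 400]) open_box();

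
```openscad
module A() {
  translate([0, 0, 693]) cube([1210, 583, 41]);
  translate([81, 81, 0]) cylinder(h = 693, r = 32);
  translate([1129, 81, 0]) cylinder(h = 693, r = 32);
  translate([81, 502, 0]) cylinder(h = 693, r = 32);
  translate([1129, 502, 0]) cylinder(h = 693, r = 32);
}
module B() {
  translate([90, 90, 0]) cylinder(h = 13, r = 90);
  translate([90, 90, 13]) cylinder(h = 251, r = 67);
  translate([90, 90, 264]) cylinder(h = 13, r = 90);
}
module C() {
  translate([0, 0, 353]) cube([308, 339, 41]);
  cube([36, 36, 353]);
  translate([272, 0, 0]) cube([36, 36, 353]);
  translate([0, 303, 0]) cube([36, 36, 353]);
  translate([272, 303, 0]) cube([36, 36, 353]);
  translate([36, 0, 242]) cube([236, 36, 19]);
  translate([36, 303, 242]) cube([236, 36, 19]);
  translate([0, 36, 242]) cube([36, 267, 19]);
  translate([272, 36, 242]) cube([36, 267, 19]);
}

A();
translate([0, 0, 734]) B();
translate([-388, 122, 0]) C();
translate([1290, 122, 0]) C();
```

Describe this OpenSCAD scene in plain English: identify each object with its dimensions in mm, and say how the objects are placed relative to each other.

A is a table with a 1210×583 mm rectangular top, 41 mm thick, top surface at z = 734 mm, supported by four round legs of 64 mm diameter, each leg's bounding box inset 49 mm from the nearest pair of top edges, running from the floor.

B is a spool: two coaxial disc flanges of radius 90 mm and thickness 13 mm, joined by a core cylinder of radius 67 mm and height 251 mm. The lower flange rests on z = 0 and the three cylinders share a vertical axis.

C is a four-legged stool. The seat is a 308×339×41 mm slab whose top surface is at z = 394 mm; four square legs, each 36×36 mm in cross-section, run from the floor (z = 0) to the underside of the seat, each flush with a corner of the seat. Four stretchers, 36 mm wide and 19 mm tall, connect adjacent legs with their undersides at z = 242 mm, each running between the inner faces of the legs it joins and aligned with the legs' outer faces on the other axis.

The spool is on top of the table. Two stools sit around the table at the −x, +x sides.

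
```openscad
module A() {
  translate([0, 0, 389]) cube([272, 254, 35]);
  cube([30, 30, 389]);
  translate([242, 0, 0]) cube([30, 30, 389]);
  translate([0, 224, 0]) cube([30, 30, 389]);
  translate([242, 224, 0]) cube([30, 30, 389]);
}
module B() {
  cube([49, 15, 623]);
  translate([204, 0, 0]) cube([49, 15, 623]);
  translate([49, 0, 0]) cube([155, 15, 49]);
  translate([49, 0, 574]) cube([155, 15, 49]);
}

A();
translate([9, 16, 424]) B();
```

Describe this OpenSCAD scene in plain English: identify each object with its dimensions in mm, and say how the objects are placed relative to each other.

A is a simple wooden stool: a rectangular seat 272 mm (x) by 254 mm (y), 35 mm thick, top face at z = 424 mm, on four square legs, each 30×30 mm in cross-section. The legs rest on z = 0, each flush with a corner of the seat.

B is a picture frame with a 155×525 mm rectangular opening (x by z) and a uniform 49 mm border on every side. Frame depth is 15 mm along y. It is built from two vertical stiles running the full outside height and two horizontal rails spanning the gap between the stiles.

The picture frame is on top of the stool.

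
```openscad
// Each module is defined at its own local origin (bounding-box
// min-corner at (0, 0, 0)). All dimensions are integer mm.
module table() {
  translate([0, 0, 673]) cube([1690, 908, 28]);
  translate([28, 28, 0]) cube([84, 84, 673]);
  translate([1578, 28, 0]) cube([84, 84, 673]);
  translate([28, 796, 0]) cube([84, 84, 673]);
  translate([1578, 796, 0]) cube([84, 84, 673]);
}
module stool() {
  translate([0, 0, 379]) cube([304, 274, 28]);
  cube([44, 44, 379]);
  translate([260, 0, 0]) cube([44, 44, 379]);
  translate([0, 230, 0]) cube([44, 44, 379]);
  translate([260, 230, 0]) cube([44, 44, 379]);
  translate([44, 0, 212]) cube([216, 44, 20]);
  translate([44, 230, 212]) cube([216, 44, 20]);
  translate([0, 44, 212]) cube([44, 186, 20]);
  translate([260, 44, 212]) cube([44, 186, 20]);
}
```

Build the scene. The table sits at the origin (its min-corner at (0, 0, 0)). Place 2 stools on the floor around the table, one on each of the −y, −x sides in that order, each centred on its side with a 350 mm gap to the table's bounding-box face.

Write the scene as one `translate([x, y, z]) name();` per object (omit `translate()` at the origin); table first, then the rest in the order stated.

table();
translate([693, -624, 0]) stool();
translate([-654, 317, 0]) stool();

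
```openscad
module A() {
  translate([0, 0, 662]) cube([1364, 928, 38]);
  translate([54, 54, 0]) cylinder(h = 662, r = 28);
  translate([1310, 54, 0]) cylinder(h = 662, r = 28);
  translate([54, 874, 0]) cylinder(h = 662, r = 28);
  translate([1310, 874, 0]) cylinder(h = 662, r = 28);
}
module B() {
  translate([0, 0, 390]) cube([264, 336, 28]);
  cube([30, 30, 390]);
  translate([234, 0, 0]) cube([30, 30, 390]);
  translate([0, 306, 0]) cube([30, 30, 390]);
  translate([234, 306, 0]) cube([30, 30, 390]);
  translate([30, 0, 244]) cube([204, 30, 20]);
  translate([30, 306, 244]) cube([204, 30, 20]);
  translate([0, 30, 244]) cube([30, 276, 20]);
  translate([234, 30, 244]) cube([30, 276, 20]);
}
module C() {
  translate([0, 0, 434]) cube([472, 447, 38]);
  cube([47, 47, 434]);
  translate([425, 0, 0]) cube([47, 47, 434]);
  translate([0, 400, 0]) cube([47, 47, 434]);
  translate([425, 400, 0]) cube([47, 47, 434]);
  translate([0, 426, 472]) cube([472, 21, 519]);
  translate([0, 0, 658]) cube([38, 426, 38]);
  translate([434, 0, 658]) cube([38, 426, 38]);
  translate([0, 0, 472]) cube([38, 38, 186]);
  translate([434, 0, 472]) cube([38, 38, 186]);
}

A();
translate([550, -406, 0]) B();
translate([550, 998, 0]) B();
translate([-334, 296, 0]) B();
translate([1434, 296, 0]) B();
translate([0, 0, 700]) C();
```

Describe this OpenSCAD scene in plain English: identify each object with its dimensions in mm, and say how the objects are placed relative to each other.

A is a table: top 1364 mm (x) × 928 mm (y), 38 mm thick, upper face at z = 700 mm, on four round legs of 56 mm diameter, each leg's bounding box inset 26 mm from the nearest pair of top edges, running from z = 0 to the bottom of the top.

B is a four-legged stool. The seat is a 264×336×28 mm slab whose top surface is at z = 418 mm; four square legs, each 30×30 mm in cross-section, run from the floor (z = 0) to the underside of the seat, each flush with a corner of the seat. Four stretchers, 30 mm wide and 20 mm tall, connect adjacent legs with their undersides at z = 244 mm, each running between the inner faces of the legs it joins and aligned with the legs' outer faces on the other axis.

C is a chair: 472×447 mm seat, 38 mm thick, top at z = 472 mm, on four 47 mm square corner legs flush with the seat edges. A 21 mm thick backrest slab spans the full seat width, extending 519 mm above the seat top, its back face flush with the seat's +y edge. Two armrests of 38×38 mm section run along each side from the seat's front edge to the front of the backrest, top faces 224 mm above the seat top and outer faces flush with the seat's x-edges; a 38×38 mm post under the front of each armrest stands on the seat at the front corner.

Four stools sit around the table at the −y, +y, −x, +x sides. The chair is on top of the table.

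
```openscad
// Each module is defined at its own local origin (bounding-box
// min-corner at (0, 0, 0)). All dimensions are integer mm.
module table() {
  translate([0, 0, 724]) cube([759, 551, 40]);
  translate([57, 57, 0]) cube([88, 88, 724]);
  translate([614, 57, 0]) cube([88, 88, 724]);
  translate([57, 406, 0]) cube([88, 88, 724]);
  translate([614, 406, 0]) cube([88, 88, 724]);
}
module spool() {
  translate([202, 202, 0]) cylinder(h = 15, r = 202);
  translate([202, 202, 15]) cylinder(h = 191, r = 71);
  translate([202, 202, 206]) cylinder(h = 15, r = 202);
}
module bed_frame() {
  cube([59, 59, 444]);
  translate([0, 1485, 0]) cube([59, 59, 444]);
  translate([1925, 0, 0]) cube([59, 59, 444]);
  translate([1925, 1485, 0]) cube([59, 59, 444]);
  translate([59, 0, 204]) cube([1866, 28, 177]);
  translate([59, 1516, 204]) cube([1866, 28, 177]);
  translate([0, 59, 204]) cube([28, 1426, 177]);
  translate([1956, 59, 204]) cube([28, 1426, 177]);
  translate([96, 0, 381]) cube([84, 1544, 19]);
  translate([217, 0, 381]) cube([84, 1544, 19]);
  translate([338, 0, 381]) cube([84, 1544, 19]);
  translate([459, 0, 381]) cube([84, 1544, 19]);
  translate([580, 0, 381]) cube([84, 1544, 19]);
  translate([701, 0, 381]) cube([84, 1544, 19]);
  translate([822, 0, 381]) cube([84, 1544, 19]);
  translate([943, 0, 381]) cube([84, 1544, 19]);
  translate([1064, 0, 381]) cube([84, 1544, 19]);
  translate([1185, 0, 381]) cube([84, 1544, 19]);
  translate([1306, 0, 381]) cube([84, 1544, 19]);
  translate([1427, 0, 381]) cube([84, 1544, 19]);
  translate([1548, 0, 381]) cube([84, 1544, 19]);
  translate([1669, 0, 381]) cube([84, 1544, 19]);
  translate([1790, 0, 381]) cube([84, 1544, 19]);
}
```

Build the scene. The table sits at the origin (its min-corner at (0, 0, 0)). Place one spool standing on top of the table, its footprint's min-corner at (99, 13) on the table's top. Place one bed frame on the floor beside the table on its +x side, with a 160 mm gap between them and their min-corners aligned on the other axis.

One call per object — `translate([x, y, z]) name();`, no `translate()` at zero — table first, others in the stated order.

table();
translate([99, 13, 764]) spool();
translate([919, 0, 0]) bed_frame();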